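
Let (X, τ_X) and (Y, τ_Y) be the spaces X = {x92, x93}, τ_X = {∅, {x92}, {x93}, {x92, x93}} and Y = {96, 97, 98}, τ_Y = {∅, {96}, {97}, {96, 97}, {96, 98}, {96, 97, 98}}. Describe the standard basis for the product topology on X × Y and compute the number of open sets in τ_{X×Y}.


Basis B = {∅ × ∅, {x92} × {96}, {x92} × {97}, {x93} × {96}, {x93} × {97}, {x92} × {96, 97}, {x92} × {96, 98}, {x92, x93} × {96}, {x92, x93} × {97}, {x93} × {96, 97}, {x93} × {96, 98}, {x92} × {96, 97, 98}, {x93} × {96, 97, 98}, {x92, x93} × {96, 97}, {x92, x93} × {96, 98}, {x92, x93} × {96, 97, 98}}; |τ_{X×Y}| = 36.

Enumerate products U × V with U ∈ τ_X, V ∈ τ_Y (deduplicated):
  ∅ × ∅ = {} (∅)
  {x92} × {96} = {(x92,96)}
  {x92} × {97} = {(x92,97)}
  {x93} × {96} = {(x93,96)}
  {x93} × {97} = {(x93,97)}
  {x92} × {96, 97} = {(x92,96), (x92,97)}
  {x92} × {96, 98} = {(x92,96), (x92,98)}
  {x92, x93} × {96} = {(x92,96), (x93,96)}
  {x92, x93} × {97} = {(x92,97), (x93,97)}
  {x93} × {96, 97} = {(x93,96), (x93,97)}
  {x93} × {96, 98} = {(x93,96), (x93,98)}
  {x92} × {96, 97, 98} = {(x92,96), (x92,97), (x92,98)}
  {x93} × {96, 97, 98} = {(x93,96), (x93,97), (x93,98)}
  {x92, x93} × {96, 97} = {(x92,96), (x92,97), (x93,96), (x93,97)}
  {x92, x93} × {96, 98} = {(x92,96), (x92,98), (x93,96), (x93,98)}
  {x92, x93} × {96, 97, 98} = {(x92,96), (x92,97), (x92,98), (x93,96), (x93,97), (x93,98)}
These 16 distinct sets form the basis B.
Close under arbitrary unions to get τ_{X×Y}; counting gives |τ_{X×Y}| = 36.


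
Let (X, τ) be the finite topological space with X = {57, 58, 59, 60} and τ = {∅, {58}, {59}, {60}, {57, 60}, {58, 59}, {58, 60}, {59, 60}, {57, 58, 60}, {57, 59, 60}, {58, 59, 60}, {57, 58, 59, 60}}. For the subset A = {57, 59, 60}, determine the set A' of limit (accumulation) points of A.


A' = {57}

For each x ∈ X, list the open sets U ∈ τ with x ∈ U, then check whether U ∩ (A ∖ {x}) ≠ ∅ for every such U.
  x = 57: opens ∋ x are {57, 60}, {57, 58, 60}, {57, 59, 60}, {57, 58, 59, 60}; each meets A ∖ {57}, so x IS a limit point.
  x = 58: open {58} ∋ x has {58} ∩ (A ∖ {58}) = ∅, so x is NOT a limit point.
  x = 59: open {59} ∋ x has {59} ∩ (A ∖ {59}) = ∅, so x is NOT a limit point.
  x = 60: open {60} ∋ x has {60} ∩ (A ∖ {60}) = ∅, so x is NOT a limit point.
Collecting: A' = {57}.


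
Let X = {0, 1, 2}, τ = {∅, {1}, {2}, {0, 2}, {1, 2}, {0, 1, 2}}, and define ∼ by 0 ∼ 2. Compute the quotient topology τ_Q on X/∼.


X/∼ = {[0=2], [1]}; |τ_Q| = 4.

Equivalence classes: [0=2], [1].
Quotient map π: X → X/∼ sends 0 ↦ [0=2], 1 ↦ [1], 2 ↦ [0=2].
For each subset V ⊆ X/∼, compute π^{-1}(V) ⊆ X and check whether π^{-1}(V) ∈ τ. V is open in τ_Q iff π^{-1}(V) ∈ τ.
  V = {}: π^{-1}(V) = ∅ ∈ τ ✓.
  V = {[0=2]}: π^{-1}(V) = {0, 2} ∈ τ ✓.
  V = {[1]}: π^{-1}(V) = {1} ∈ τ ✓.
  V = {[0=2], [1]}: π^{-1}(V) = {0, 1, 2} ∈ τ ✓.
Open sets in the quotient: τ_Q = {{}, {[0=2]}, {[1]}, {[0=2], [1]}} (4 elements).


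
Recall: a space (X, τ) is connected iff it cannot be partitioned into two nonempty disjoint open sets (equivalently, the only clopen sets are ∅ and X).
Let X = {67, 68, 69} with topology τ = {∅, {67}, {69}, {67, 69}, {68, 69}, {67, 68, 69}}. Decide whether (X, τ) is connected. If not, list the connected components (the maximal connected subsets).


(X, τ) is disconnected; components = [{67}, {68, 69}].

Find clopen sets (U ∈ τ with X ∖ U ∈ τ):
  U = ∅, X ∖ U = {67, 68, 69} — both open, so U is clopen.
  U = {67}, X ∖ U = {68, 69} — both open, so U is clopen.
  U = {68, 69}, X ∖ U = {67} — both open, so U is clopen.
  U = {67, 68, 69}, X ∖ U = ∅ — both open, so U is clopen.
Nontrivial clopen(s) exist: e.g. {67}. So (X, τ) is disconnected.
Compute connected components by grouping points that agree on all clopens:
  component: {67}
  component: {68, 69}


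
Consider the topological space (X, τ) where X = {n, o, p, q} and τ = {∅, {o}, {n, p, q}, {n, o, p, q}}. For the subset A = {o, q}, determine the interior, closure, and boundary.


int(A) = {o}, cl(A) = {n, o, p, q}, ∂A = {n, p, q}.

Closed sets in (X, τ) are complements of opens:
  closed(X, τ) = {∅, {o}, {n, p, q}, {n, o, p, q}}.
int(A) = ⋃ {U ∈ τ : U ⊆ A}. Opens contained in A: ∅, {o}.
Taking the union of these: int(A) = {o}.
cl(A) = ⋂ {C closed : A ⊆ C}. Closed sets containing A: {n, o, p, q}.
Intersecting these: cl(A) = {n, o, p, q}.
∂A = cl(A) ∖ int(A) = {n, o, p, q} ∖ {o} = {n, p, q}.


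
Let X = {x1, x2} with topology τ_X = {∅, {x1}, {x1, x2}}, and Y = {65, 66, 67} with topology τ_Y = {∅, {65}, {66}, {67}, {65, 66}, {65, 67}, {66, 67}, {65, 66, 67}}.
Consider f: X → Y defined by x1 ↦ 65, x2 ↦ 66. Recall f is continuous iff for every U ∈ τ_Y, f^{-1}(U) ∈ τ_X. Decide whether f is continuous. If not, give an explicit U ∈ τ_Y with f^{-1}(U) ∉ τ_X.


f is NOT continuous.

Compute f^{-1}(U) for each U ∈ τ_Y:
  U = ∅: f^{-1}(U) = ∅ ∈ τ_X ✓.
  U = {65}: f^{-1}(U) = {x1} ∈ τ_X ✓.
  U = {66}: f^{-1}(U) = {x2} ∉ τ_X ✗.
  U = {67}: f^{-1}(U) = ∅ ∈ τ_X ✓.
  U = {65, 66}: f^{-1}(U) = {x1, x2} ∈ τ_X ✓.
  U = {65, 67}: f^{-1}(U) = {x1} ∈ τ_X ✓.
  U = {66, 67}: f^{-1}(U) = {x2} ∉ τ_X ✗.
  U = {65, 66, 67}: f^{-1}(U) = {x1, x2} ∈ τ_X ✓.
Found U = {66} with f^{-1}(U) = {x2} not in τ_X. Therefore f is NOT continuous.


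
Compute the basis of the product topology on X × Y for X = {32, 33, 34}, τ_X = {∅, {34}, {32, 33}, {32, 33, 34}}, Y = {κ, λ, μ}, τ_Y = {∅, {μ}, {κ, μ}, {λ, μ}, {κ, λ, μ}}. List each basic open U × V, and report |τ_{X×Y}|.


Basis B = {∅ × ∅, {34} × {μ}, {32, 33} × {μ}, {34} × {κ, μ}, {34} × {λ, μ}, {32, 33, 34} × {μ}, {34} × {κ, λ, μ}, {32, 33} × {κ, μ}, {32, 33} × {λ, μ}, {32, 33} × {κ, λ, μ}, {32, 33, 34} × {κ, μ}, {32, 33, 34} × {λ, μ}, {32, 33, 34} × {κ, λ, μ}}; |τ_{X×Y}| = 25.

Enumerate products U × V with U ∈ τ_X, V ∈ τ_Y (deduplicated):
  ∅ × ∅ = {} (∅)
  {34} × {μ} = {(34,μ)}
  {32, 33} × {μ} = {(32,μ), (33,μ)}
  {34} × {κ, μ} = {(34,κ), (34,μ)}
  {34} × {λ, μ} = {(34,λ), (34,μ)}
  {32, 33, 34} × {μ} = {(32,μ), (33,μ), (34,μ)}
  {34} × {κ, λ, μ} = {(34,κ), (34,λ), (34,μ)}
  {32, 33} × {κ, μ} = {(32,κ), (32,μ), (33,κ), (33,μ)}
  {32, 33} × {λ, μ} = {(32,λ), (32,μ), (33,λ), (33,μ)}
  {32, 33} × {κ, λ, μ} = {(32,κ), (32,λ), (32,μ), (33,κ), (33,λ), (33,μ)}
  {32, 33, 34} × {κ, μ} = {(32,κ), (32,μ), (33,κ), (33,μ), (34,κ), (34,μ)}
  {32, 33, 34} × {λ, μ} = {(32,λ), (32,μ), (33,λ), (33,μ), (34,λ), (34,μ)}
  {32, 33, 34} × {κ, λ, μ} = {(32,κ), (32,λ), (32,μ), (33,κ), (33,λ), (33,μ), (34,κ), (34,λ), (34,μ)}
These 13 distinct sets form the basis B.
Close under arbitrary unions to get τ_{X×Y}; counting gives |τ_{X×Y}| = 25.


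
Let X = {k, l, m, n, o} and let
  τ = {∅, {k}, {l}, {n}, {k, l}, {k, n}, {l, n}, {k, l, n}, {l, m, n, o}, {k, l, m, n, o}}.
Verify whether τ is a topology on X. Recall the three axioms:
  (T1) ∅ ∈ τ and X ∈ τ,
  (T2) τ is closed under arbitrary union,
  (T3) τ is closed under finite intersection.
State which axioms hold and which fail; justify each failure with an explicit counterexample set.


τ IS a topology on X.

Axiom (T1): ∅ ∈ τ? Yes; X ∈ τ? Yes.
Axiom (T2/T3): check pairwise unions and intersections of members of τ.
All pairwise intersections and unions checked — each lies in τ. Therefore τ satisfies (T1), (T2), (T3): it IS a topology on X.


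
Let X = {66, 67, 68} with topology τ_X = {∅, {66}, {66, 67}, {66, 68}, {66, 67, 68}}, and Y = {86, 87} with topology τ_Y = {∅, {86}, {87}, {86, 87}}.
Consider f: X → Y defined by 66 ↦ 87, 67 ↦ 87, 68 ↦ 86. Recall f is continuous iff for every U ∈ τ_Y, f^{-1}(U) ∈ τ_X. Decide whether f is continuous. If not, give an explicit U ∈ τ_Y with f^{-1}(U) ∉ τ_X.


f is NOT continuous.

Compute f^{-1}(U) for each U ∈ τ_Y:
  U = ∅: f^{-1}(U) = ∅ ∈ τ_X ✓.
  U = {86}: f^{-1}(U) = {68} ∉ τ_X ✗.
  U = {87}: f^{-1}(U) = {66, 67} ∈ τ_X ✓.
  U = {86, 87}: f^{-1}(U) = {66, 67, 68} ∈ τ_X ✓.
Found U = {86} with f^{-1}(U) = {68} not in τ_X. Therefore f is NOT continuous.


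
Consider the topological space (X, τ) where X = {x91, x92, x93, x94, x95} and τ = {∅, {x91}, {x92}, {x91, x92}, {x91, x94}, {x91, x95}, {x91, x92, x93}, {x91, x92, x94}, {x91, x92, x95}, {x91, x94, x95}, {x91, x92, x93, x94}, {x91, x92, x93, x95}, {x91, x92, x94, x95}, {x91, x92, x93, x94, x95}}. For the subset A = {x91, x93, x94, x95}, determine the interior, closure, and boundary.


int(A) = {x91, x94, x95}, cl(A) = {x91, x93, x94, x95}, ∂A = {x93}.

Closed sets in (X, τ) are complements of opens:
  closed(X, τ) = {∅, {x93}, {x94}, {x95}, {x92, x93}, {x93, x94}, {x93, x95}, {x94, x95}, {x92, x93, x94}, {x92, x93, x95}, {x93, x94, x95}, {x91, x93, x94, x95}, {x92, x93, x94, x95}, {x91, x92, x93, x94, x95}}.
int(A) = ⋃ {U ∈ τ : U ⊆ A}. Opens contained in A: ∅, {x91}, {x91, x94}, {x91, x95}, {x91, x94, x95}.
Taking the union of these: int(A) = {x91, x94, x95}.
cl(A) = ⋂ {C closed : A ⊆ C}. Closed sets containing A: {x91, x93, x94, x95}, {x91, x92, x93, x94, x95}.
Intersecting these: cl(A) = {x91, x93, x94, x95}.
∂A = cl(A) ∖ int(A) = {x91, x93, x94, x95} ∖ {x91, x94, x95} = {x93}.


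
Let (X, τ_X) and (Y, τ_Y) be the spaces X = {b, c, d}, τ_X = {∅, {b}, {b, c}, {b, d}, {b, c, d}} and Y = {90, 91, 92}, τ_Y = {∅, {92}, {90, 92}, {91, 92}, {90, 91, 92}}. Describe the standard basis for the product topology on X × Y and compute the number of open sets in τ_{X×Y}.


Basis B = {∅ × ∅, {b} × {92}, {b} × {90, 92}, {b} × {91, 92}, {b, c} × {92}, {b, d} × {92}, {b} × {90, 91, 92}, {b, c, d} × {92}, {b, c} × {90, 92}, {b, d} × {90, 92}, {b, c} × {91, 92}, {b, d} × {91, 92}, {b, c} × {90, 91, 92}, {b, d} × {90, 91, 92}, {b, c, d} × {90, 92}, {b, c, d} × {91, 92}, {b, c, d} × {90, 91, 92}}; |τ_{X×Y}| = 48.

Enumerate products U × V with U ∈ τ_X, V ∈ τ_Y (deduplicated):
  ∅ × ∅ = {} (∅)
  {b} × {92} = {(b,92)}
  {b} × {90, 92} = {(b,90), (b,92)}
  {b} × {91, 92} = {(b,91), (b,92)}
  {b, c} × {92} = {(b,92), (c,92)}
  {b, d} × {92} = {(b,92), (d,92)}
  {b} × {90, 91, 92} = {(b,90), (b,91), (b,92)}
  {b, c, d} × {92} = {(b,92), (c,92), (d,92)}
  {b, c} × {90, 92} = {(b,90), (b,92), (c,90), (c,92)}
  {b, d} × {90, 92} = {(b,90), (b,92), (d,90), (d,92)}
  {b, c} × {91, 92} = {(b,91), (b,92), (c,91), (c,92)}
  {b, d} × {91, 92} = {(b,91), (b,92), (d,91), (d,92)}
  {b, c} × {90, 91, 92} = {(b,90), (b,91), (b,92), (c,90), (c,91), (c,92)}
  {b, d} × {90, 91, 92} = {(b,90), (b,91), (b,92), (d,90), (d,91), (d,92)}
  {b, c, d} × {90, 92} = {(b,90), (b,92), (c,90), (c,92), (d,90), (d,92)}
  {b, c, d} × {91, 92} = {(b,91), (b,92), (c,91), (c,92), (d,91), (d,92)}
  {b, c, d} × {90, 91, 92} = {(b,90), (b,91), (b,92), (c,90), (c,91), (c,92), (d,90), (d,91), (d,92)}
These 17 distinct sets form the basis B.
Close under arbitrary unions to get τ_{X×Y}; counting gives |τ_{X×Y}| = 48.


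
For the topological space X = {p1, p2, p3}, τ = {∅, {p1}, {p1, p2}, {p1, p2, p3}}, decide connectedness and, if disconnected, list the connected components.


(X, τ) is connected.

Find clopen sets (U ∈ τ with X ∖ U ∈ τ):
  U = ∅, X ∖ U = {p1, p2, p3} — both open, so U is clopen.
  U = {p1, p2, p3}, X ∖ U = ∅ — both open, so U is clopen.
Only trivial clopens (∅ and X) exist, so (X, τ) is connected.
Compute connected components by grouping points that agree on all clopens:
  component: {p1, p2, p3}


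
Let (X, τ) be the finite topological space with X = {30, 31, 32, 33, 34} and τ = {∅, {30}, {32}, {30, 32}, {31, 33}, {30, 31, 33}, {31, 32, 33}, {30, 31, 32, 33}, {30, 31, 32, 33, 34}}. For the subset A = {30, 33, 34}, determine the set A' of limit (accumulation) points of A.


A' = {31, 34}

For each x ∈ X, list the open sets U ∈ τ with x ∈ U, then check whether U ∩ (A ∖ {x}) ≠ ∅ for every such U.
  x = 30: open {30} ∋ x has {30} ∩ (A ∖ {30}) = ∅, so x is NOT a limit point.
  x = 31: opens ∋ x are {31, 33}, {30, 31, 33}, {31, 32, 33}, {30, 31, 32, 33}, {30, 31, 32, 33, 34}; each meets A ∖ {31}, so x IS a limit point.
  x = 32: open {32} ∋ x has {32} ∩ (A ∖ {32}) = ∅, so x is NOT a limit point.
  x = 33: open {31, 33} ∋ x has {31, 33} ∩ (A ∖ {33}) = ∅, so x is NOT a limit point.
  x = 34: opens ∋ x are {30, 31, 32, 33, 34}; each meets A ∖ {34}, so x IS a limit point.
Collecting: A' = {31, 34}.


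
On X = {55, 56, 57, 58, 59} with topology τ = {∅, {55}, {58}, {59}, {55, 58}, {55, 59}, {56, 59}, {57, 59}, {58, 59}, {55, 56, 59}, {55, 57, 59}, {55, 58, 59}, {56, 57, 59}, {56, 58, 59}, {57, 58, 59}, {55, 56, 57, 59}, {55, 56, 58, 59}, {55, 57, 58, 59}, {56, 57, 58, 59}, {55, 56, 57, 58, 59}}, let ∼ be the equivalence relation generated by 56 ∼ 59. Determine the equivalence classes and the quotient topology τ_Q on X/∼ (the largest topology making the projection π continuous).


X/∼ = {[55], [56=59], [57], [58]}; |τ_Q| = 12.

Equivalence classes: [55], [56=59], [57], [58].
Quotient map π: X → X/∼ sends 55 ↦ [55], 56 ↦ [56=59], 57 ↦ [57], 58 ↦ [58], 59 ↦ [56=59].
For each subset V ⊆ X/∼, compute π^{-1}(V) ⊆ X and check whether π^{-1}(V) ∈ τ. V is open in τ_Q iff π^{-1}(V) ∈ τ.
  V = {}: π^{-1}(V) = ∅ ∈ τ ✓.
  V = {[55]}: π^{-1}(V) = {55} ∈ τ ✓.
  V = {[56=59]}: π^{-1}(V) = {56, 59} ∈ τ ✓.
  V = {[55], [56=59]}: π^{-1}(V) = {55, 56, 59} ∈ τ ✓.
  V = {[57]}: π^{-1}(V) = {57} ∉ τ ✗.
  V = {[55], [57]}: π^{-1}(V) = {55, 57} ∉ τ ✗.
  V = {[56=59], [57]}: π^{-1}(V) = {56, 57, 59} ∈ τ ✓.
  V = {[55], [56=59], [57]}: π^{-1}(V) = {55, 56, 57, 59} ∈ τ ✓.
  V = {[58]}: π^{-1}(V) = {58} ∈ τ ✓.
  V = {[55], [58]}: π^{-1}(V) = {55, 58} ∈ τ ✓.
  V = {[56=59], [58]}: π^{-1}(V) = {56, 58, 59} ∈ τ ✓.
  V = {[55], [56=59], [58]}: π^{-1}(V) = {55, 56, 58, 59} ∈ τ ✓.
  V = {[57], [58]}: π^{-1}(V) = {57, 58} ∉ τ ✗.
  V = {[55], [57], [58]}: π^{-1}(V) = {55, 57, 58} ∉ τ ✗.
  V = {[56=59], [57], [58]}: π^{-1}(V) = {56, 57, 58, 59} ∈ τ ✓.
  V = {[55], [56=59], [57], [58]}: π^{-1}(V) = {55, 56, 57, 58, 59} ∈ τ ✓.
Open sets in the quotient: τ_Q = {{}, {[55]}, {[56=59]}, {[55], [56=59]}, {[56=59], [57]}, {[55], [56=59], [57]}, {[58]}, {[55], [58]}, {[56=59], [58]}, {[55], [56=59], [58]}, {[56=59], [57], [58]}, {[55], [56=59], [57], [58]}} (12 elements).


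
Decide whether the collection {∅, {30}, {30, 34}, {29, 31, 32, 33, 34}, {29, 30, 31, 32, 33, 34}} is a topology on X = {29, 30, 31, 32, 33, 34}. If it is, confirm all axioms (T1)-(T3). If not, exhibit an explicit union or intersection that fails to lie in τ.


τ is NOT a topology on X.

Axiom (T1): ∅ ∈ τ? Yes; X ∈ τ? Yes.
Axiom (T2/T3): check pairwise unions and intersections of members of τ.
Counterexample for (T3): {30, 34} ∩ {29, 31, 32, 33, 34} = {34} ∉ τ. Therefore τ is NOT a topology.


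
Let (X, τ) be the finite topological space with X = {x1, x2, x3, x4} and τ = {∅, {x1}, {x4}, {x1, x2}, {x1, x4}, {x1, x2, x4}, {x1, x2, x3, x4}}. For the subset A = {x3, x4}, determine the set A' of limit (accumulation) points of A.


A' = {x3}

For each x ∈ X, list the open sets U ∈ τ with x ∈ U, then check whether U ∩ (A ∖ {x}) ≠ ∅ for every such U.
  x = x1: open {x1} ∋ x has {x1} ∩ (A ∖ {x1}) = ∅, so x is NOT a limit point.
  x = x2: open {x1, x2} ∋ x has {x1, x2} ∩ (A ∖ {x2}) = ∅, so x is NOT a limit point.
  x = x3: opens ∋ x are {x1, x2, x3, x4}; each meets A ∖ {x3}, so x IS a limit point.
  x = x4: open {x4} ∋ x has {x4} ∩ (A ∖ {x4}) = ∅, so x is NOT a limit point.
Collecting: A' = {x3}.


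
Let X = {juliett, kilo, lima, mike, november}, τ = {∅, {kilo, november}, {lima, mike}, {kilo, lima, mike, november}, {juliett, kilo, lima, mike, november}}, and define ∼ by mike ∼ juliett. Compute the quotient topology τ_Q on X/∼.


X/∼ = {[juliett=mike], [kilo], [lima], [november]}; |τ_Q| = 3.

Equivalence classes: [juliett=mike], [kilo], [lima], [november].
Quotient map π: X → X/∼ sends juliett ↦ [juliett=mike], kilo ↦ [kilo], lima ↦ [lima], mike ↦ [juliett=mike], november ↦ [november].
For each subset V ⊆ X/∼, compute π^{-1}(V) ⊆ X and check whether π^{-1}(V) ∈ τ. V is open in τ_Q iff π^{-1}(V) ∈ τ.
  V = {}: π^{-1}(V) = ∅ ∈ τ ✓.
  V = {[juliett=mike]}: π^{-1}(V) = {juliett, mike} ∉ τ ✗.
  V = {[kilo]}: π^{-1}(V) = {kilo} ∉ τ ✗.
  V = {[juliett=mike], [kilo]}: π^{-1}(V) = {juliett, kilo, mike} ∉ τ ✗.
  V = {[lima]}: π^{-1}(V) = {lima} ∉ τ ✗.
  V = {[juliett=mike], [lima]}: π^{-1}(V) = {juliett, lima, mike} ∉ τ ✗.
  V = {[kilo], [lima]}: π^{-1}(V) = {kilo, lima} ∉ τ ✗.
  V = {[juliett=mike], [kilo], [lima]}: π^{-1}(V) = {juliett, kilo, lima, mike} ∉ τ ✗.
  V = {[november]}: π^{-1}(V) = {november} ∉ τ ✗.
  V = {[juliett=mike], [november]}: π^{-1}(V) = {juliett, mike, november} ∉ τ ✗.
  V = {[kilo], [november]}: π^{-1}(V) = {kilo, november} ∈ τ ✓.
  V = {[juliett=mike], [kilo], [november]}: π^{-1}(V) = {juliett, kilo, mike, november} ∉ τ ✗.
  V = {[lima], [november]}: π^{-1}(V) = {lima, november} ∉ τ ✗.
  V = {[juliett=mike], [lima], [november]}: π^{-1}(V) = {juliett, lima, mike, november} ∉ τ ✗.
  V = {[kilo], [lima], [november]}: π^{-1}(V) = {kilo, lima, november} ∉ τ ✗.
  V = {[juliett=mike], [kilo], [lima], [november]}: π^{-1}(V) = {juliett, kilo, lima, mike, november} ∈ τ ✓.
Open sets in the quotient: τ_Q = {{}, {[kilo], [november]}, {[juliett=mike], [kilo], [lima], [november]}} (3 elements).


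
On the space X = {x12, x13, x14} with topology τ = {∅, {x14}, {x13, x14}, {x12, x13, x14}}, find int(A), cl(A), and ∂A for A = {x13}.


int(A) = ∅, cl(A) = {x12, x13}, ∂A = {x12, x13}.

Closed sets in (X, τ) are complements of opens:
  closed(X, τ) = {∅, {x12}, {x12, x13}, {x12, x13, x14}}.
int(A) = ⋃ {U ∈ τ : U ⊆ A}. Opens contained in A: ∅.
Taking the union of these: int(A) = ∅.
cl(A) = ⋂ {C closed : A ⊆ C}. Closed sets containing A: {x12, x13}, {x12, x13, x14}.
Intersecting these: cl(A) = {x12, x13}.
∂A = cl(A) ∖ int(A) = {x12, x13} ∖ ∅ = {x12, x13}.


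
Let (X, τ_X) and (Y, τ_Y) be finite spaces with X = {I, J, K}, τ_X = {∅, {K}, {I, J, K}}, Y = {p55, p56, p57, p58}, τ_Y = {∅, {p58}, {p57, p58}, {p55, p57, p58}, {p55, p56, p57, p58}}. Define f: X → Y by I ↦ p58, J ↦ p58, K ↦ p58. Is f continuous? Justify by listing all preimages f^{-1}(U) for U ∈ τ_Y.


f IS continuous.

Compute f^{-1}(U) for each U ∈ τ_Y:
  U = ∅: f^{-1}(U) = ∅ ∈ τ_X ✓.
  U = {p58}: f^{-1}(U) = {I, J, K} ∈ τ_X ✓.
  U = {p57, p58}: f^{-1}(U) = {I, J, K} ∈ τ_X ✓.
  U = {p55, p57, p58}: f^{-1}(U) = {I, J, K} ∈ τ_X ✓.
  U = {p55, p56, p57, p58}: f^{-1}(U) = {I, J, K} ∈ τ_X ✓.
Every preimage lies in τ_X, so f IS continuous.


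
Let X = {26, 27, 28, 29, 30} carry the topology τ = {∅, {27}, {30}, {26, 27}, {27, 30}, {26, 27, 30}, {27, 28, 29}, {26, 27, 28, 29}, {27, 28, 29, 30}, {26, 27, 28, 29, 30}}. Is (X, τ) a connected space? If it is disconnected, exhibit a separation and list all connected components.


(X, τ) is disconnected; components = [{30}, {26, 27, 28, 29}].

Find clopen sets (U ∈ τ with X ∖ U ∈ τ):
  U = ∅, X ∖ U = {26, 27, 28, 29, 30} — both open, so U is clopen.
  U = {30}, X ∖ U = {26, 27, 28, 29} — both open, so U is clopen.
  U = {26, 27, 28, 29}, X ∖ U = {30} — both open, so U is clopen.
  U = {26, 27, 28, 29, 30}, X ∖ U = ∅ — both open, so U is clopen.
Nontrivial clopen(s) exist: e.g. {26, 27, 28, 29}. So (X, τ) is disconnected.
Compute connected components by grouping points that agree on all clopens:
  component: {30}
  component: {26, 27, 28, 29}


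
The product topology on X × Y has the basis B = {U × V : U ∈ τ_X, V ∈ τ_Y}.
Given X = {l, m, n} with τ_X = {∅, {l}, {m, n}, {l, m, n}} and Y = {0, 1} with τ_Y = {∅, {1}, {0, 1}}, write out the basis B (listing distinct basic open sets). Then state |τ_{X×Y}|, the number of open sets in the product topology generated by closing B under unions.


Basis B = {∅ × ∅, {l} × {1}, {l} × {0, 1}, {m, n} × {1}, {l, m, n} × {1}, {m, n} × {0, 1}, {l, m, n} × {0, 1}}; |τ_{X×Y}| = 9.

Enumerate products U × V with U ∈ τ_X, V ∈ τ_Y (deduplicated):
  ∅ × ∅ = {} (∅)
  {l} × {1} = {(l,1)}
  {l} × {0, 1} = {(l,0), (l,1)}
  {m, n} × {1} = {(m,1), (n,1)}
  {l, m, n} × {1} = {(l,1), (m,1), (n,1)}
  {m, n} × {0, 1} = {(m,0), (m,1), (n,0), (n,1)}
  {l, m, n} × {0, 1} = {(l,0), (l,1), (m,0), (m,1), (n,0), (n,1)}
These 7 distinct sets form the basis B.
Close under arbitrary unions to get τ_{X×Y}; counting gives |τ_{X×Y}| = 9.


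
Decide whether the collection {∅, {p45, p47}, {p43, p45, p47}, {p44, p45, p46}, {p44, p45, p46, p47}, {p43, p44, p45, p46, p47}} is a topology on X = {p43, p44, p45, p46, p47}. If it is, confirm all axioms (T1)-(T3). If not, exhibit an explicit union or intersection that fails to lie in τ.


τ is NOT a topology on X.

Axiom (T1): ∅ ∈ τ? Yes; X ∈ τ? Yes.
Axiom (T2/T3): check pairwise unions and intersections of members of τ.
Counterexample for (T3): {p45, p47} ∩ {p44, p45, p46} = {p45} ∉ τ. Therefore τ is NOT a topology.


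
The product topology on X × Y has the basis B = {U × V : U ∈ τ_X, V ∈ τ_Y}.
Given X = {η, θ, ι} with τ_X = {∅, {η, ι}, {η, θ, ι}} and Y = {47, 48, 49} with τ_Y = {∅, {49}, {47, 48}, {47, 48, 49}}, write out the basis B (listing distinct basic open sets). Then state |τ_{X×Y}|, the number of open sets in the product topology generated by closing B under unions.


Basis B = {∅ × ∅, {η, ι} × {49}, {η, θ, ι} × {49}, {η, ι} × {47, 48}, {η, ι} × {47, 48, 49}, {η, θ, ι} × {47, 48}, {η, θ, ι} × {47, 48, 49}}; |τ_{X×Y}| = 9.

Enumerate products U × V with U ∈ τ_X, V ∈ τ_Y (deduplicated):
  ∅ × ∅ = {} (∅)
  {η, ι} × {49} = {(η,49), (ι,49)}
  {η, θ, ι} × {49} = {(η,49), (θ,49), (ι,49)}
  {η, ι} × {47, 48} = {(η,47), (η,48), (ι,47), (ι,48)}
  {η, ι} × {47, 48, 49} = {(η,47), (η,48), (η,49), (ι,47), (ι,48), (ι,49)}
  {η, θ, ι} × {47, 48} = {(η,47), (η,48), (θ,47), (θ,48), (ι,47), (ι,48)}
  {η, θ, ι} × {47, 48, 49} = {(η,47), (η,48), (η,49), (θ,47), (θ,48), (θ,49), (ι,47), (ι,48), (ι,49)}
These 7 distinct sets form the basis B.
Close under arbitrary unions to get τ_{X×Y}; counting gives |τ_{X×Y}| = 9.


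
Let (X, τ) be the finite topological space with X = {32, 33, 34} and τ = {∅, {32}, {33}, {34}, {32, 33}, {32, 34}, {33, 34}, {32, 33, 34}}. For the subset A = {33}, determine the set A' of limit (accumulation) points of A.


A' = ∅

For each x ∈ X, list the open sets U ∈ τ with x ∈ U, then check whether U ∩ (A ∖ {x}) ≠ ∅ for every such U.
  x = 32: open {32} ∋ x has {32} ∩ (A ∖ {32}) = ∅, so x is NOT a limit point.
  x = 33: open {33} ∋ x has {33} ∩ (A ∖ {33}) = ∅, so x is NOT a limit point.
  x = 34: open {34} ∋ x has {34} ∩ (A ∖ {34}) = ∅, so x is NOT a limit point.
Collecting: A' = ∅.


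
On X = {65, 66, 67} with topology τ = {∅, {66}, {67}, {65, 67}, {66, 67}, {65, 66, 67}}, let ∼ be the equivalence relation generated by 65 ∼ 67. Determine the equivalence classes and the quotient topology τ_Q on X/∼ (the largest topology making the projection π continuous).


X/∼ = {[65=67], [66]}; |τ_Q| = 4.

Equivalence classes: [65=67], [66].
Quotient map π: X → X/∼ sends 65 ↦ [65=67], 66 ↦ [66], 67 ↦ [65=67].
For each subset V ⊆ X/∼, compute π^{-1}(V) ⊆ X and check whether π^{-1}(V) ∈ τ. V is open in τ_Q iff π^{-1}(V) ∈ τ.
  V = {}: π^{-1}(V) = ∅ ∈ τ ✓.
  V = {[65=67]}: π^{-1}(V) = {65, 67} ∈ τ ✓.
  V = {[66]}: π^{-1}(V) = {66} ∈ τ ✓.
  V = {[65=67], [66]}: π^{-1}(V) = {65, 66, 67} ∈ τ ✓.
Open sets in the quotient: τ_Q = {{}, {[65=67]}, {[66]}, {[65=67], [66]}} (4 elements).


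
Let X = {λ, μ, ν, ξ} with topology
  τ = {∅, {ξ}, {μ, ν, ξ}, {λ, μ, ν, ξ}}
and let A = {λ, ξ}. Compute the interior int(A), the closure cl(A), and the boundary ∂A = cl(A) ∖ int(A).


int(A) = {ξ}, cl(A) = {λ, μ, ν, ξ}, ∂A = {λ, μ, ν}.

Closed sets in (X, τ) are complements of opens:
  closed(X, τ) = {∅, {λ}, {λ, μ, ν}, {λ, μ, ν, ξ}}.
int(A) = ⋃ {U ∈ τ : U ⊆ A}. Opens contained in A: ∅, {ξ}.
Taking the union of these: int(A) = {ξ}.
cl(A) = ⋂ {C closed : A ⊆ C}. Closed sets containing A: {λ, μ, ν, ξ}.
Intersecting these: cl(A) = {λ, μ, ν, ξ}.
∂A = cl(A) ∖ int(A) = {λ, μ, ν, ξ} ∖ {ξ} = {λ, μ, ν}.


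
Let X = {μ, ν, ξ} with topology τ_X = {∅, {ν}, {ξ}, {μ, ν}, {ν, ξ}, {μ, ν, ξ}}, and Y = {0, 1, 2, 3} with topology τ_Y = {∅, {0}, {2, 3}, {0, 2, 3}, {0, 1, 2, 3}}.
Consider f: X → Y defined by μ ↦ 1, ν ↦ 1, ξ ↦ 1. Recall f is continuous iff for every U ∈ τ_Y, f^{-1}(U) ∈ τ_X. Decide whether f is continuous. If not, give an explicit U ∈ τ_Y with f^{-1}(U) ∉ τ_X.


f IS continuous.

Compute f^{-1}(U) for each U ∈ τ_Y:
  U = ∅: f^{-1}(U) = ∅ ∈ τ_X ✓.
  U = {0}: f^{-1}(U) = ∅ ∈ τ_X ✓.
  U = {2, 3}: f^{-1}(U) = ∅ ∈ τ_X ✓.
  U = {0, 2, 3}: f^{-1}(U) = ∅ ∈ τ_X ✓.
  U = {0, 1, 2, 3}: f^{-1}(U) = {μ, ν, ξ} ∈ τ_X ✓.
Every preimage lies in τ_X, so f IS continuous.


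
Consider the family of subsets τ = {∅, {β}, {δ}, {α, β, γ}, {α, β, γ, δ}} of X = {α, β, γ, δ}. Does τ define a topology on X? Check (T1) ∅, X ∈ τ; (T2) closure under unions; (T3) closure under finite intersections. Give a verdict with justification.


τ is NOT a topology on X.

Axiom (T1): ∅ ∈ τ? Yes; X ∈ τ? Yes.
Axiom (T2/T3): check pairwise unions and intersections of members of τ.
Counterexample for (T2): {β} ∪ {δ} = {β, δ} ∉ τ. Therefore τ is NOT a topology.


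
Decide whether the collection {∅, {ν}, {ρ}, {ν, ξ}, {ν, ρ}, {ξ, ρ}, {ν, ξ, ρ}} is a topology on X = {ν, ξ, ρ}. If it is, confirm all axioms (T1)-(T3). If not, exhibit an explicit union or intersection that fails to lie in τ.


τ is NOT a topology on X.

Axiom (T1): ∅ ∈ τ? Yes; X ∈ τ? Yes.
Axiom (T2/T3): check pairwise unions and intersections of members of τ.
Counterexample for (T3): {ν, ξ} ∩ {ξ, ρ} = {ξ} ∉ τ. Therefore τ is NOT a topology.


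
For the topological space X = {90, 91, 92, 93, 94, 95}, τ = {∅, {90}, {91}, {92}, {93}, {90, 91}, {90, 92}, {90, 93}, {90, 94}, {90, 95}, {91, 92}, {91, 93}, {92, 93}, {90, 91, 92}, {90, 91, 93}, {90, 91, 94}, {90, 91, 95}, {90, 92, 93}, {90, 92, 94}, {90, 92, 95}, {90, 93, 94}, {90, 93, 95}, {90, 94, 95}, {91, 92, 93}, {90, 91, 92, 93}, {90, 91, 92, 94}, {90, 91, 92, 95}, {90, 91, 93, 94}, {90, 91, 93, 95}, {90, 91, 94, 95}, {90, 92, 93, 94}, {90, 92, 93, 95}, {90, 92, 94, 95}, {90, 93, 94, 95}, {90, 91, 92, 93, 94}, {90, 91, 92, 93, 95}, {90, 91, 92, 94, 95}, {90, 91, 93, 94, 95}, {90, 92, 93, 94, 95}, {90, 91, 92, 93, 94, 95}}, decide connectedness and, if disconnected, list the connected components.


(X, τ) is disconnected; components = [{91}, {92}, {93}, {90, 94, 95}].

Find clopen sets (U ∈ τ with X ∖ U ∈ τ):
  U = ∅, X ∖ U = {90, 91, 92, 93, 94, 95} — both open, so U is clopen.
  U = {91}, X ∖ U = {90, 92, 93, 94, 95} — both open, so U is clopen.
  U = {92}, X ∖ U = {90, 91, 93, 94, 95} — both open, so U is clopen.
  U = {93}, X ∖ U = {90, 91, 92, 94, 95} — both open, so U is clopen.
  U = {91, 92}, X ∖ U = {90, 93, 94, 95} — both open, so U is clopen.
  U = {91, 93}, X ∖ U = {90, 92, 94, 95} — both open, so U is clopen.
  U = {92, 93}, X ∖ U = {90, 91, 94, 95} — both open, so U is clopen.
  U = {90, 94, 95}, X ∖ U = {91, 92, 93} — both open, so U is clopen.
  U = {91, 92, 93}, X ∖ U = {90, 94, 95} — both open, so U is clopen.
  U = {90, 91, 94, 95}, X ∖ U = {92, 93} — both open, so U is clopen.
  U = {90, 92, 94, 95}, X ∖ U = {91, 93} — both open, so U is clopen.
  U = {90, 93, 94, 95}, X ∖ U = {91, 92} — both open, so U is clopen.
  U = {90, 91, 92, 94, 95}, X ∖ U = {93} — both open, so U is clopen.
  U = {90, 91, 93, 94, 95}, X ∖ U = {92} — both open, so U is clopen.
  U = {90, 92, 93, 94, 95}, X ∖ U = {91} — both open, so U is clopen.
  U = {90, 91, 92, 93, 94, 95}, X ∖ U = ∅ — both open, so U is clopen.
Nontrivial clopen(s) exist: e.g. {91}. So (X, τ) is disconnected.
Compute connected components by grouping points that agree on all clopens:
  component: {91}
  component: {92}
  component: {93}
  component: {90, 94, 95}


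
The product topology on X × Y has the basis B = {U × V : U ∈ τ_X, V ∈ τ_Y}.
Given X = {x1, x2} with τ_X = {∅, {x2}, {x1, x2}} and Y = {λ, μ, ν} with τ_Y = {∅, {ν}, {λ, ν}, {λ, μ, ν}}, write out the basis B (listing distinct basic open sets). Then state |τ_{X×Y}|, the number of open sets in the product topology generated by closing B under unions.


Basis B = {∅ × ∅, {x2} × {ν}, {x1, x2} × {ν}, {x2} × {λ, ν}, {x2} × {λ, μ, ν}, {x1, x2} × {λ, ν}, {x1, x2} × {λ, μ, ν}}; |τ_{X×Y}| = 10.

Enumerate products U × V with U ∈ τ_X, V ∈ τ_Y (deduplicated):
  ∅ × ∅ = {} (∅)
  {x2} × {ν} = {(x2,ν)}
  {x1, x2} × {ν} = {(x1,ν), (x2,ν)}
  {x2} × {λ, ν} = {(x2,λ), (x2,ν)}
  {x2} × {λ, μ, ν} = {(x2,λ), (x2,μ), (x2,ν)}
  {x1, x2} × {λ, ν} = {(x1,λ), (x1,ν), (x2,λ), (x2,ν)}
  {x1, x2} × {λ, μ, ν} = {(x1,λ), (x1,μ), (x1,ν), (x2,λ), (x2,μ), (x2,ν)}
These 7 distinct sets form the basis B.
Close under arbitrary unions to get τ_{X×Y}; counting gives |τ_{X×Y}| = 10.


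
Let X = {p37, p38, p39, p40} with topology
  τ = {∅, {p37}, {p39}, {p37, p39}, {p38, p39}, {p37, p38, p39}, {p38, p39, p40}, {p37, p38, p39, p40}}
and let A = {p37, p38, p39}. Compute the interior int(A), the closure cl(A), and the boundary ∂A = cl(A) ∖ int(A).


int(A) = {p37, p38, p39}, cl(A) = {p37, p38, p39, p40}, ∂A = {p40}.

Closed sets in (X, τ) are complements of opens:
  closed(X, τ) = {∅, {p37}, {p40}, {p37, p40}, {p38, p40}, {p37, p38, p40}, {p38, p39, p40}, {p37, p38, p39, p40}}.
int(A) = ⋃ {U ∈ τ : U ⊆ A}. Opens contained in A: ∅, {p37}, {p39}, {p37, p39}, {p38, p39}, {p37, p38, p39}.
Taking the union of these: int(A) = {p37, p38, p39}.
cl(A) = ⋂ {C closed : A ⊆ C}. Closed sets containing A: {p37, p38, p39, p40}.
Intersecting these: cl(A) = {p37, p38, p39, p40}.
∂A = cl(A) ∖ int(A) = {p37, p38, p39, p40} ∖ {p37, p38, p39} = {p40}.


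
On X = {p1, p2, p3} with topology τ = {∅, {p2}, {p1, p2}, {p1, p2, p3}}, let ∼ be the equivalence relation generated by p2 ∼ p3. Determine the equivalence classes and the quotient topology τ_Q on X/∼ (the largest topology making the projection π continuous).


X/∼ = {[p1], [p2=p3]}; |τ_Q| = 2.

Equivalence classes: [p1], [p2=p3].
Quotient map π: X → X/∼ sends p1 ↦ [p1], p2 ↦ [p2=p3], p3 ↦ [p2=p3].
For each subset V ⊆ X/∼, compute π^{-1}(V) ⊆ X and check whether π^{-1}(V) ∈ τ. V is open in τ_Q iff π^{-1}(V) ∈ τ.
  V = {}: π^{-1}(V) = ∅ ∈ τ ✓.
  V = {[p1]}: π^{-1}(V) = {p1} ∉ τ ✗.
  V = {[p2=p3]}: π^{-1}(V) = {p2, p3} ∉ τ ✗.
  V = {[p1], [p2=p3]}: π^{-1}(V) = {p1, p2, p3} ∈ τ ✓.
Open sets in the quotient: τ_Q = {{}, {[p1], [p2=p3]}} (2 elements).


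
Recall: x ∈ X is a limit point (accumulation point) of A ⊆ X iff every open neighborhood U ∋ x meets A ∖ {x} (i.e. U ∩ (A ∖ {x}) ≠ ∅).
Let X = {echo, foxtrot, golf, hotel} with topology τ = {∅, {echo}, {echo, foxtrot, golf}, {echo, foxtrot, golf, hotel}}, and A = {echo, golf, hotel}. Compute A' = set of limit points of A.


A' = {foxtrot, golf, hotel}

For each x ∈ X, list the open sets U ∈ τ with x ∈ U, then check whether U ∩ (A ∖ {x}) ≠ ∅ for every such U.
  x = echo: open {echo} ∋ x has {echo} ∩ (A ∖ {echo}) = ∅, so x is NOT a limit point.
  x = foxtrot: opens ∋ x are {echo, foxtrot, golf}, {echo, foxtrot, golf, hotel}; each meets A ∖ {foxtrot}, so x IS a limit point.
  x = golf: opens ∋ x are {echo, foxtrot, golf}, {echo, foxtrot, golf, hotel}; each meets A ∖ {golf}, so x IS a limit point.
  x = hotel: opens ∋ x are {echo, foxtrot, golf, hotel}; each meets A ∖ {hotel}, so x IS a limit point.
Collecting: A' = {foxtrot, golf, hotel}.


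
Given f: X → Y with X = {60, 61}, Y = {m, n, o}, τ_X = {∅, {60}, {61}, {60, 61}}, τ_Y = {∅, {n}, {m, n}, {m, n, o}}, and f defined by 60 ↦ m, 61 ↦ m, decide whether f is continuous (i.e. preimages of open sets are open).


f IS continuous.

Compute f^{-1}(U) for each U ∈ τ_Y:
  U = ∅: f^{-1}(U) = ∅ ∈ τ_X ✓.
  U = {n}: f^{-1}(U) = ∅ ∈ τ_X ✓.
  U = {m, n}: f^{-1}(U) = {60, 61} ∈ τ_X ✓.
  U = {m, n, o}: f^{-1}(U) = {60, 61} ∈ τ_X ✓.
Every preimage lies in τ_X, so f IS continuous.


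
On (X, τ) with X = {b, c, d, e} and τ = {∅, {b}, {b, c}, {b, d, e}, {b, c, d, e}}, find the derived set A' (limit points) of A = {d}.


A' = {e}

For each x ∈ X, list the open sets U ∈ τ with x ∈ U, then check whether U ∩ (A ∖ {x}) ≠ ∅ for every such U.
  x = b: open {b} ∋ x has {b} ∩ (A ∖ {b}) = ∅, so x is NOT a limit point.
  x = c: open {b, c} ∋ x has {b, c} ∩ (A ∖ {c}) = ∅, so x is NOT a limit point.
  x = d: open {b, d, e} ∋ x has {b, d, e} ∩ (A ∖ {d}) = ∅, so x is NOT a limit point.
  x = e: opens ∋ x are {b, d, e}, {b, c, d, e}; each meets A ∖ {e}, so x IS a limit point.
Collecting: A' = {e}.


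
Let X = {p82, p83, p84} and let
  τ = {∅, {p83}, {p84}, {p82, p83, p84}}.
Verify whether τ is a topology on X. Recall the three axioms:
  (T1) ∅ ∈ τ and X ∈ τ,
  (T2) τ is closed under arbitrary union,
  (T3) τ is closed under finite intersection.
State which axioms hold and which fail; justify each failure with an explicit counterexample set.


τ is NOT a topology on X.

Axiom (T1): ∅ ∈ τ? Yes; X ∈ τ? Yes.
Axiom (T2/T3): check pairwise unions and intersections of members of τ.
Counterexample for (T2): {p83} ∪ {p84} = {p83, p84} ∉ τ. Therefore τ is NOT a topology.


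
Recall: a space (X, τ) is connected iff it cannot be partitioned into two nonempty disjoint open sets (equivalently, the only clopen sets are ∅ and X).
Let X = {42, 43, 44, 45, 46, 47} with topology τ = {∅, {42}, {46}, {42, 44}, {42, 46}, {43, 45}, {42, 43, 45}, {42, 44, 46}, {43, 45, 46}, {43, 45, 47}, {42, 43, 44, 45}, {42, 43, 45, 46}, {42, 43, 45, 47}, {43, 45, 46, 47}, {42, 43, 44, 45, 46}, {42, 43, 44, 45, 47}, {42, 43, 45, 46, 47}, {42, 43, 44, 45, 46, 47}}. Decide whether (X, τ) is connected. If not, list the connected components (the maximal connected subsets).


(X, τ) is disconnected; components = [{46}, {42, 44}, {43, 45, 47}].

Find clopen sets (U ∈ τ with X ∖ U ∈ τ):
  U = ∅, X ∖ U = {42, 43, 44, 45, 46, 47} — both open, so U is clopen.
  U = {46}, X ∖ U = {42, 43, 44, 45, 47} — both open, so U is clopen.
  U = {42, 44}, X ∖ U = {43, 45, 46, 47} — both open, so U is clopen.
  U = {42, 44, 46}, X ∖ U = {43, 45, 47} — both open, so U is clopen.
  U = {43, 45, 47}, X ∖ U = {42, 44, 46} — both open, so U is clopen.
  U = {43, 45, 46, 47}, X ∖ U = {42, 44} — both open, so U is clopen.
  U = {42, 43, 44, 45, 47}, X ∖ U = {46} — both open, so U is clopen.
  U = {42, 43, 44, 45, 46, 47}, X ∖ U = ∅ — both open, so U is clopen.
Nontrivial clopen(s) exist: e.g. {43, 45, 46, 47}. So (X, τ) is disconnected.
Compute connected components by grouping points that agree on all clopens:
  component: {46}
  component: {42, 44}
  component: {43, 45, 47}


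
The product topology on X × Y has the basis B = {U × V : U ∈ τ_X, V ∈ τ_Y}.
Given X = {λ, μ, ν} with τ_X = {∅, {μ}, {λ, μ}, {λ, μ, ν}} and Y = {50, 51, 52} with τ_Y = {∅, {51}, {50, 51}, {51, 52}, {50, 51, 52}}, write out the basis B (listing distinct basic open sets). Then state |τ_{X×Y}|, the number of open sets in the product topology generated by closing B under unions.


Basis B = {∅ × ∅, {μ} × {51}, {λ, μ} × {51}, {μ} × {50, 51}, {μ} × {51, 52}, {λ, μ, ν} × {51}, {μ} × {50, 51, 52}, {λ, μ} × {50, 51}, {λ, μ} × {51, 52}, {λ, μ} × {50, 51, 52}, {λ, μ, ν} × {50, 51}, {λ, μ, ν} × {51, 52}, {λ, μ, ν} × {50, 51, 52}}; |τ_{X×Y}| = 30.

Enumerate products U × V with U ∈ τ_X, V ∈ τ_Y (deduplicated):
  ∅ × ∅ = {} (∅)
  {μ} × {51} = {(μ,51)}
  {λ, μ} × {51} = {(λ,51), (μ,51)}
  {μ} × {50, 51} = {(μ,50), (μ,51)}
  {μ} × {51, 52} = {(μ,51), (μ,52)}
  {λ, μ, ν} × {51} = {(λ,51), (μ,51), (ν,51)}
  {μ} × {50, 51, 52} = {(μ,50), (μ,51), (μ,52)}
  {λ, μ} × {50, 51} = {(λ,50), (λ,51), (μ,50), (μ,51)}
  {λ, μ} × {51, 52} = {(λ,51), (λ,52), (μ,51), (μ,52)}
  {λ, μ} × {50, 51, 52} = {(λ,50), (λ,51), (λ,52), (μ,50), (μ,51), (μ,52)}
  {λ, μ, ν} × {50, 51} = {(λ,50), (λ,51), (μ,50), (μ,51), (ν,50), (ν,51)}
  {λ, μ, ν} × {51, 52} = {(λ,51), (λ,52), (μ,51), (μ,52), (ν,51), (ν,52)}
  {λ, μ, ν} × {50, 51, 52} = {(λ,50), (λ,51), (λ,52), (μ,50), (μ,51), (μ,52), (ν,50), (ν,51), (ν,52)}
These 13 distinct sets form the basis B.
Close under arbitrary unions to get τ_{X×Y}; counting gives |τ_{X×Y}| = 30.


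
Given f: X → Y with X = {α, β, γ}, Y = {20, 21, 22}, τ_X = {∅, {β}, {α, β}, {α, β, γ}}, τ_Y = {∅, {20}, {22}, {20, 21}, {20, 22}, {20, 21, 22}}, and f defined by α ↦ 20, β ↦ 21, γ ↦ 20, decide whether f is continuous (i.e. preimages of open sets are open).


f is NOT continuous.

Compute f^{-1}(U) for each U ∈ τ_Y:
  U = ∅: f^{-1}(U) = ∅ ∈ τ_X ✓.
  U = {20}: f^{-1}(U) = {α, γ} ∉ τ_X ✗.
  U = {22}: f^{-1}(U) = ∅ ∈ τ_X ✓.
  U = {20, 21}: f^{-1}(U) = {α, β, γ} ∈ τ_X ✓.
  U = {20, 22}: f^{-1}(U) = {α, γ} ∉ τ_X ✗.
  U = {20, 21, 22}: f^{-1}(U) = {α, β, γ} ∈ τ_X ✓.
Found U = {20} with f^{-1}(U) = {α, γ} not in τ_X. Therefore f is NOT continuous.


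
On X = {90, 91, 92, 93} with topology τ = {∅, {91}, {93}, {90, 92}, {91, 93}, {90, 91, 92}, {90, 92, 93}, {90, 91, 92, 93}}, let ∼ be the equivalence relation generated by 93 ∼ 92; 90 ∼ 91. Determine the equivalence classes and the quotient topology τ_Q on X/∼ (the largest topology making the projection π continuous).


X/∼ = {[90=91], [92=93]}; |τ_Q| = 2.

Equivalence classes: [90=91], [92=93].
Quotient map π: X → X/∼ sends 90 ↦ [90=91], 91 ↦ [90=91], 92 ↦ [92=93], 93 ↦ [92=93].
For each subset V ⊆ X/∼, compute π^{-1}(V) ⊆ X and check whether π^{-1}(V) ∈ τ. V is open in τ_Q iff π^{-1}(V) ∈ τ.
  V = {}: π^{-1}(V) = ∅ ∈ τ ✓.
  V = {[90=91]}: π^{-1}(V) = {90, 91} ∉ τ ✗.
  V = {[92=93]}: π^{-1}(V) = {92, 93} ∉ τ ✗.
  V = {[90=91], [92=93]}: π^{-1}(V) = {90, 91, 92, 93} ∈ τ ✓.
Open sets in the quotient: τ_Q = {{}, {[90=91], [92=93]}} (2 elements).


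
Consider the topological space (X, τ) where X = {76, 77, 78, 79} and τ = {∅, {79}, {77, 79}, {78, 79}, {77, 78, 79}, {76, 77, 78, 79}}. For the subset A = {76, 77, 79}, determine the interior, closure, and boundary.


int(A) = {77, 79}, cl(A) = {76, 77, 78, 79}, ∂A = {76, 78}.

Closed sets in (X, τ) are complements of opens:
  closed(X, τ) = {∅, {76}, {76, 77}, {76, 78}, {76, 77, 78}, {76, 77, 78, 79}}.
int(A) = ⋃ {U ∈ τ : U ⊆ A}. Opens contained in A: ∅, {79}, {77, 79}.
Taking the union of these: int(A) = {77, 79}.
cl(A) = ⋂ {C closed : A ⊆ C}. Closed sets containing A: {76, 77, 78, 79}.
Intersecting these: cl(A) = {76, 77, 78, 79}.
∂A = cl(A) ∖ int(A) = {76, 77, 78, 79} ∖ {77, 79} = {76, 78}.
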